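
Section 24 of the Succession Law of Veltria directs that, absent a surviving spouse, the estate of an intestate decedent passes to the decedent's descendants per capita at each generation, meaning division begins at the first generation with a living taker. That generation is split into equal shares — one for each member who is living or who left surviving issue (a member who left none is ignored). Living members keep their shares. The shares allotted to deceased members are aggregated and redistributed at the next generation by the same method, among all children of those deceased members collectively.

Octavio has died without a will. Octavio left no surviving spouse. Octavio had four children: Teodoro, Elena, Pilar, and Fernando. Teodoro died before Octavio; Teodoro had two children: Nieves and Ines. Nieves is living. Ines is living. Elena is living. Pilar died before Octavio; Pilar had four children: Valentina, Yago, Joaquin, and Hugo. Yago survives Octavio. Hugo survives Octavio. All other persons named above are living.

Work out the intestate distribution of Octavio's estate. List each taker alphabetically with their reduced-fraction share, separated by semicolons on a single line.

There is no surviving spouse, so the entire estate passes to Octavio's descendants per capita at each generation.
At generation 1 (Teodoro, Elena, Pilar, Fernando) there are 4 shares of (1)/4 = 1/4 each.
Living: Elena and Fernando — each takes 1/4.
Deceased: Teodoro and Pilar. Their combined 1/2 is pooled and carried to generation 2.
At generation 2 (Nieves, Ines, Valentina, Yago, Joaquin, Hugo) there are 6 shares of (1/2)/6 = 1/12 each.
Living: Nieves, Ines, Valentina, Yago, Joaquin, and Hugo — each takes 1/12.

Elena 1/4; Fernando 1/4; Hugo 1/12; Ines 1/12; Joaquin 1/12; Nieves 1/12; Valentina 1/12; Yago 1/12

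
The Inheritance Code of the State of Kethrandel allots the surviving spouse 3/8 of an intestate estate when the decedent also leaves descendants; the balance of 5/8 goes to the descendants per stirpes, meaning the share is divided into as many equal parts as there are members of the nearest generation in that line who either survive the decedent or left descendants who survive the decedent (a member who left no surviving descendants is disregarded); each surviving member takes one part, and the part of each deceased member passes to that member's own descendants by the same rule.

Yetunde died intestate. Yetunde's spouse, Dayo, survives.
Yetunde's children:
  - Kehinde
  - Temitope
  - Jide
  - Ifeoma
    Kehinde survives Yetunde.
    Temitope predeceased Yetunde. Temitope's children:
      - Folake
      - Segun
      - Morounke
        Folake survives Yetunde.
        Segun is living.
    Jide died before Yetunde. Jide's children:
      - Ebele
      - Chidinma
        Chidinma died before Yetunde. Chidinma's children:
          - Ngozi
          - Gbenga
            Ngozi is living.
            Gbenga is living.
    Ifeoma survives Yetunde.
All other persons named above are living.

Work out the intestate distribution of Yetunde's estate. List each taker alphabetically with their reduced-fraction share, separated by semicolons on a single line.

Dayo, as surviving spouse, takes 3/8.
The remaining 5/8 passes to Yetunde's descendants per stirpes.
The 5/8 is divided into 4 equal shares of 5/32 among Kehinde, Temitope, Jide, Ifeoma.
Kehinde is living and takes 5/32.
Temitope predeceased; the 5/32 allotted to Temitope's branch passes to Temitope's issue by representation.
The 5/32 is divided into 3 equal shares of 5/96 among Folake, Segun, Morounke.
Folake is living and takes 5/96.
Segun is living and takes 5/96.
Morounke is living and takes 5/96.
Jide predeceased; the 5/32 allotted to Jide's branch passes to Jide's issue by representation.
The 5/32 is divided into 2 equal shares of 5/64 among Ebele, Chidinma.
Ebele is living and takes 5/64.
Chidinma predeceased; the 5/64 allotted to Chidinma's branch passes to Chidinma's issue by representation.
The 5/64 is divided into 2 equal shares of 5/128 among Ngozi, Gbenga.
Ngozi is living and takes 5/128.
Gbenga is living and takes 5/128.
Ifeoma is living and takes 5/32.

Dayo 3/8; Ebele 5/64; Folake 5/96; Gbenga 5/128; Ifeoma 5/32; Kehinde 5/32; Morounke 5/96; Ngozi 5/128; Segun 5/96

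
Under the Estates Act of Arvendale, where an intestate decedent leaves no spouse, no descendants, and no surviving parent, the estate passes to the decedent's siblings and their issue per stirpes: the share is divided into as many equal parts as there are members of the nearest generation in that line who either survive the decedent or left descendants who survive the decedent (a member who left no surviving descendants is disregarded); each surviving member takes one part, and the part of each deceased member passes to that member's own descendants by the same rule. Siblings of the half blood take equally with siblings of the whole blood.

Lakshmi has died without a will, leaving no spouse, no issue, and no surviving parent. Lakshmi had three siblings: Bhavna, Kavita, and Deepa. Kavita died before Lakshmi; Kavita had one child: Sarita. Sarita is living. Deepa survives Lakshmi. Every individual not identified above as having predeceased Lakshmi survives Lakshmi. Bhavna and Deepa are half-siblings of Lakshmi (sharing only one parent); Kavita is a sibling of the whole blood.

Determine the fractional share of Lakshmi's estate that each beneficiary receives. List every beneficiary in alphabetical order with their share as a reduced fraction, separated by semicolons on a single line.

Bhavna 1/3; Deepa 1/3; Sarita 1/3

No spouse, descendants, or parent survives, so the estate passes to Lakshmi's siblings per stirpes.
Half-blood and whole-blood siblings take equally under the stated rule.
The estate is divided into 3 equal shares of 1/3 among Bhavna, Kavita, Deepa.
Bhavna is living and takes 1/3.
Kavita predeceased; the 1/3 allotted to Kavita's branch passes to Kavita's issue by representation.
Sarita is the sole taker at this level and receives the full 1/3.
Deepa is living and takes 1/3.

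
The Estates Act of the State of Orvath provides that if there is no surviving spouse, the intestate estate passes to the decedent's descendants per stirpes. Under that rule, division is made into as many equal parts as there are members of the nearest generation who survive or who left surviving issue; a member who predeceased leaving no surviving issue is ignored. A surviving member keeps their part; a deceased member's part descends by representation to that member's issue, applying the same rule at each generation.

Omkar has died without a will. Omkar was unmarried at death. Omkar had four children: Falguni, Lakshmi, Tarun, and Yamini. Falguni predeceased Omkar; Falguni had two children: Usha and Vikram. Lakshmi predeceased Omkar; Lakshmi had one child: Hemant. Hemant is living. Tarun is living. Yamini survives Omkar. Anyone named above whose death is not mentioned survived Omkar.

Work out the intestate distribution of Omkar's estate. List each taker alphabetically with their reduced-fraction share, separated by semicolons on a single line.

There is no surviving spouse, so the entire estate passes to Omkar's descendants per stirpes.
The estate is divided into 4 equal shares of 1/4 among Falguni, Lakshmi, Tarun, Yamini.
Falguni predeceased; the 1/4 allotted to Falguni's branch passes to Falguni's issue by representation.
The 1/4 is divided into 2 equal shares of 1/8 among Usha, Vikram.
Usha is living and takes 1/8.
Vikram is living and takes 1/8.
Lakshmi predeceased; the 1/4 allotted to Lakshmi's branch passes to Lakshmi's issue by representation.
Hemant is the sole taker at this level and receives the full 1/4.
Tarun is living and takes 1/4.
Yamini is living and takes 1/4.

Hemant 1/4; Tarun 1/4; Usha 1/8; Vikram 1/8; Yamini 1/4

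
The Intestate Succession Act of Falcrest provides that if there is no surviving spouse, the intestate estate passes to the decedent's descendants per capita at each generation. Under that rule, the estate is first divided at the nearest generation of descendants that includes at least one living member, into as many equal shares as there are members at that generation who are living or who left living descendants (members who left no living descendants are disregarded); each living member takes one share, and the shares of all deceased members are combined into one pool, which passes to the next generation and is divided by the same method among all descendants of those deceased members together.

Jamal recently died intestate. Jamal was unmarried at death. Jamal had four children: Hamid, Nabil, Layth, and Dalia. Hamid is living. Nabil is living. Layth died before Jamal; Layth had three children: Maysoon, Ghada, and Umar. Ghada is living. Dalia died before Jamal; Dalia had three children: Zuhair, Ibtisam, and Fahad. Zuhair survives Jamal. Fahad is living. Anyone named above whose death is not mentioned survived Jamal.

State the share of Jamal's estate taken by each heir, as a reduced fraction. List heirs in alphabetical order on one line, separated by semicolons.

There is no surviving spouse, so the entire estate passes to Jamal's descendants per capita at each generation.
At generation 1 (Hamid, Nabil, Layth, Dalia) there are 4 shares of (1)/4 = 1/4 each.
Living: Hamid and Nabil — each takes 1/4.
Deceased: Layth and Dalia. Their combined 1/2 is pooled and carried to generation 2.
At generation 2 (Maysoon, Ghada, Umar, Zuhair, Ibtisam, Fahad) there are 6 shares of (1/2)/6 = 1/12 each.
Living: Maysoon, Ghada, Umar, Zuhair, Ibtisam, and Fahad — each takes 1/12.

Fahad 1/12; Ghada 1/12; Hamid 1/4; Ibtisam 1/12; Maysoon 1/12; Nabil 1/4; Umar 1/12; Zuhair 1/12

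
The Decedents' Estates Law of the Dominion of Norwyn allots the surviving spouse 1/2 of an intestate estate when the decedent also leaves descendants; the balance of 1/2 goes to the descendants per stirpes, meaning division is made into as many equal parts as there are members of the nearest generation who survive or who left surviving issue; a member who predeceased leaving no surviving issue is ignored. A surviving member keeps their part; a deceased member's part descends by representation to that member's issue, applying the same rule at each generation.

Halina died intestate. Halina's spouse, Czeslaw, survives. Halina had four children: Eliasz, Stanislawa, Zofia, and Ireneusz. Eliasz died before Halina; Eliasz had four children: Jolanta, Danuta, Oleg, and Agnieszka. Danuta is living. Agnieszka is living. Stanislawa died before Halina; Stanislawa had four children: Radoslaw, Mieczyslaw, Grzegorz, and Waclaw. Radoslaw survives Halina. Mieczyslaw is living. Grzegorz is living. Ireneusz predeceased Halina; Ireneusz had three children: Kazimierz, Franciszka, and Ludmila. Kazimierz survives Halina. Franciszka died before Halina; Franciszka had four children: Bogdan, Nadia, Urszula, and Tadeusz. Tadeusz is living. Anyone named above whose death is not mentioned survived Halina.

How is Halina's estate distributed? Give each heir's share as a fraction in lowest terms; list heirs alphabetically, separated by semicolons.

Czeslaw, as surviving spouse, takes 1/2.
The remaining 1/2 passes to Halina's descendants per stirpes.
The 1/2 is divided into 4 equal shares of 1/8 among Eliasz, Stanislawa, Zofia, Ireneusz.
Eliasz predeceased; the 1/8 allotted to Eliasz's branch passes to Eliasz's issue by representation.
The 1/8 is divided into 4 equal shares of 1/32 among Jolanta, Danuta, Oleg, Agnieszka.
Jolanta is living and takes 1/32.
Danuta is living and takes 1/32.
Oleg is living and takes 1/32.
Agnieszka is living and takes 1/32.
Stanislawa predeceased; the 1/8 allotted to Stanislawa's branch passes to Stanislawa's issue by representation.
The 1/8 is divided into 4 equal shares of 1/32 among Radoslaw, Mieczyslaw, Grzegorz, Waclaw.
Radoslaw is living and takes 1/32.
Mieczyslaw is living and takes 1/32.
Grzegorz is living and takes 1/32.
Waclaw is living and takes 1/32.
Zofia is living and takes 1/8.
Ireneusz predeceased; the 1/8 allotted to Ireneusz's branch passes to Ireneusz's issue by representation.
The 1/8 is divided into 3 equal shares of 1/24 among Kazimierz, Franciszka, Ludmila.
Kazimierz is living and takes 1/24.
Franciszka predeceased; the 1/24 allotted to Franciszka's branch passes to Franciszka's issue by representation.
The 1/24 is divided into 4 equal shares of 1/96 among Bogdan, Nadia, Urszula, Tadeusz.
Bogdan is living and takes 1/96.
Nadia is living and takes 1/96.
Urszula is living and takes 1/96.
Tadeusz is living and takes 1/96.
Ludmila is living and takes 1/24.

Agnieszka 1/32; Bogdan 1/96; Czeslaw 1/2; Danuta 1/32; Grzegorz 1/32; Jolanta 1/32; Kazimierz 1/24; Ludmila 1/24; Mieczyslaw 1/32; Nadia 1/96; Oleg 1/32; Radoslaw 1/32; Tadeusz 1/96; Urszula 1/96; Waclaw 1/32; Zofia 1/8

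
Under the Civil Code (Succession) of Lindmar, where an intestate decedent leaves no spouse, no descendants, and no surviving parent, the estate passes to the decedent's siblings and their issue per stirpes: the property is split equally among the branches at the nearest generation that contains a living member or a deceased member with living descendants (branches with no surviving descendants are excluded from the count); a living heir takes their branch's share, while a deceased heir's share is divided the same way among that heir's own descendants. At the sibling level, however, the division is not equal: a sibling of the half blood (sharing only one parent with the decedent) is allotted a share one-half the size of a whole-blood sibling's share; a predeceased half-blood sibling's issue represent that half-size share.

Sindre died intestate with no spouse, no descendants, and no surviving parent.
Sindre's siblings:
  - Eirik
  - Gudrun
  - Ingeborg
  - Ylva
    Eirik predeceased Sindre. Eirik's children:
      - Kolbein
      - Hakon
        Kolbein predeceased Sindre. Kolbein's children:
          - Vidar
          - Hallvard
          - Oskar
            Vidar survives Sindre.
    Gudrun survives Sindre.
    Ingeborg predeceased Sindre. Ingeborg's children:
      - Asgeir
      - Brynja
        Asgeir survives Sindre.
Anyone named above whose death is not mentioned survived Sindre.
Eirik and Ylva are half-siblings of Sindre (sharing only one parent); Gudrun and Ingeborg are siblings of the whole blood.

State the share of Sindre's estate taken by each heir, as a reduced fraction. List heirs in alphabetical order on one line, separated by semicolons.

Asgeir 1/6; Brynja 1/6; Gudrun 1/3; Hakon 1/12; Hallvard 1/36; Oskar 1/36; Vidar 1/36; Ylva 1/6

No spouse, descendants, or parent survives, so the estate passes to Sindre's siblings per stirpes.
Half-blood siblings count for one-half the weight of whole-blood siblings at the initial division.
Dividing 1 in proportion to weights (total weight 3): Eirik (weight 1/2) → 1/6; Gudrun (weight 1) → 1/3; Ingeborg (weight 1) → 1/3; Ylva (weight 1/2) → 1/6.
Eirik predeceased; the 1/6 allotted to Eirik's branch passes to Eirik's issue by representation.
The 1/6 is divided into 2 equal shares of 1/12 among Kolbein, Hakon.
Kolbein predeceased; the 1/12 allotted to Kolbein's branch passes to Kolbein's issue by representation.
The 1/12 is divided into 3 equal shares of 1/36 among Vidar, Hallvard, Oskar.
Vidar is living and takes 1/36.
Hallvard is living and takes 1/36.
Oskar is living and takes 1/36.
Hakon is living and takes 1/12.
Gudrun is living and takes 1/3.
Ingeborg predeceased; the 1/3 allotted to Ingeborg's branch passes to Ingeborg's issue by representation.
The 1/3 is divided into 2 equal shares of 1/6 among Asgeir, Brynja.
Asgeir is living and takes 1/6.
Brynja is living and takes 1/6.
Ylva is living and takes 1/6.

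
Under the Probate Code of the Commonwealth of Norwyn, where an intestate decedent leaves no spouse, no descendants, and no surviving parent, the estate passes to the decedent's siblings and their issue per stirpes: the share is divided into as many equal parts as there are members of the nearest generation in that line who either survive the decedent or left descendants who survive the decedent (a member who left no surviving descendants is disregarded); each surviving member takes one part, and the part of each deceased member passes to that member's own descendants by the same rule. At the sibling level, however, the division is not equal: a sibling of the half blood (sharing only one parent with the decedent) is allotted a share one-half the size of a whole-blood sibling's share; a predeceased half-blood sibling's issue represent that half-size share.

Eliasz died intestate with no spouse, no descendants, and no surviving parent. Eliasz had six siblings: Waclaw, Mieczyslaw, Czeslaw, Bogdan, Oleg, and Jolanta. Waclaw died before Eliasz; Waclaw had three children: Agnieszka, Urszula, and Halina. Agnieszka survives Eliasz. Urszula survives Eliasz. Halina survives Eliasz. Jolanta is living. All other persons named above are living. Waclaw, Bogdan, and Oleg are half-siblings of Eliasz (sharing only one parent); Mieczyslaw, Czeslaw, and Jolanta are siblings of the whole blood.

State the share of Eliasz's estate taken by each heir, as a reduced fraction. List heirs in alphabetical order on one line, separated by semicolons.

Agnieszka 1/27; Bogdan 1/9; Czeslaw 2/9; Halina 1/27; Jolanta 2/9; Mieczyslaw 2/9; Oleg 1/9; Urszula 1/27

No spouse, descendants, or parent survives, so the estate passes to Eliasz's siblings per stirpes.
Half-blood siblings count for one-half the weight of whole-blood siblings at the initial division.
Dividing 1 in proportion to weights (total weight 9/2): Waclaw (weight 1/2) → 1/9; Mieczyslaw (weight 1) → 2/9; Czeslaw (weight 1) → 2/9; Bogdan (weight 1/2) → 1/9; Oleg (weight 1/2) → 1/9; Jolanta (weight 1) → 2/9.
Waclaw predeceased; the 1/9 allotted to Waclaw's branch passes to Waclaw's issue by representation.
The 1/9 is divided into 3 equal shares of 1/27 among Agnieszka, Urszula, Halina.
Agnieszka is living and takes 1/27.
Urszula is living and takes 1/27.
Halina is living and takes 1/27.
Mieczyslaw is living and takes 2/9.
Czeslaw is living and takes 2/9.
Bogdan is living and takes 1/9.
Oleg is living and takes 1/9.
Jolanta is living and takes 2/9.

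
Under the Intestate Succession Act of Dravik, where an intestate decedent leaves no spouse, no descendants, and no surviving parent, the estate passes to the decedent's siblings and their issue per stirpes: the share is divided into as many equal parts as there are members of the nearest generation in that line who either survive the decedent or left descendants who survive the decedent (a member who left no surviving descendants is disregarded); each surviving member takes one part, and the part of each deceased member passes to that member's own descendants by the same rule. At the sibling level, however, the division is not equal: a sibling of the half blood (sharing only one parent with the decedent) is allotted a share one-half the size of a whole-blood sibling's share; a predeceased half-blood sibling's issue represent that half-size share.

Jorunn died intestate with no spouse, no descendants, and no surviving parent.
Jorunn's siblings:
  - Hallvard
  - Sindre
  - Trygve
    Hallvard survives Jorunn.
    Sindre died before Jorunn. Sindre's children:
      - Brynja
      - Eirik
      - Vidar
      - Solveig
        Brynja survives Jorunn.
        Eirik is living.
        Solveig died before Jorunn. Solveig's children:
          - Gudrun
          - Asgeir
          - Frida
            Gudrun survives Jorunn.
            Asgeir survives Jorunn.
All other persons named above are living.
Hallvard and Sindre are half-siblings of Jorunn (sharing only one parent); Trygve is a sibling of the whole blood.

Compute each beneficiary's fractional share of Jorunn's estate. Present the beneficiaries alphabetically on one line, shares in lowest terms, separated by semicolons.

No spouse, descendants, or parent survives, so the estate passes to Jorunn's siblings per stirpes.
Half-blood siblings count for one-half the weight of whole-blood siblings at the initial division.
Dividing 1 in proportion to weights (total weight 2): Hallvard (weight 1/2) → 1/4; Sindre (weight 1/2) → 1/4; Trygve (weight 1) → 1/2.
Hallvard is living and takes 1/4.
Sindre predeceased; the 1/4 allotted to Sindre's branch passes to Sindre's issue by representation.
The 1/4 is divided into 4 equal shares of 1/16 among Brynja, Eirik, Vidar, Solveig.
Brynja is living and takes 1/16.
Eirik is living and takes 1/16.
Vidar is living and takes 1/16.
Solveig predeceased; the 1/16 allotted to Solveig's branch passes to Solveig's issue by representation.
The 1/16 is divided into 3 equal shares of 1/48 among Gudrun, Asgeir, Frida.
Gudrun is living and takes 1/48.
Asgeir is living and takes 1/48.
Frida is living and takes 1/48.
Trygve is living and takes 1/2.

Asgeir 1/48; Brynja 1/16; Eirik 1/16; Frida 1/48; Gudrun 1/48; Hallvard 1/4; Trygve 1/2; Vidar 1/16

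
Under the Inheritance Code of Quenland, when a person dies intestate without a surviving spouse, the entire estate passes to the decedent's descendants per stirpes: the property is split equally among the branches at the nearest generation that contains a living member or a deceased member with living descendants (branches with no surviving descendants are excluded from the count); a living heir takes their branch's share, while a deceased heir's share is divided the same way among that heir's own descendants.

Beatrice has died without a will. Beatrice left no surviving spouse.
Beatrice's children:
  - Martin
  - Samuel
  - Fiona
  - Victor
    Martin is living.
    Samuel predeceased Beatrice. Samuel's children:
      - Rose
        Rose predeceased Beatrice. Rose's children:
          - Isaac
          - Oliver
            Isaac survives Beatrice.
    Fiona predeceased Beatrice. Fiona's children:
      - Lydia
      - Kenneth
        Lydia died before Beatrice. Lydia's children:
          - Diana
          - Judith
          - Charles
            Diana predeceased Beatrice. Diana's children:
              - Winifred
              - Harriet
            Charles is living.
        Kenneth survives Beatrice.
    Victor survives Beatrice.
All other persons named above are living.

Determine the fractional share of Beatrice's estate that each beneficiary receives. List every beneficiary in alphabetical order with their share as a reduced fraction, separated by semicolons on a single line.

There is no surviving spouse, so the entire estate passes to Beatrice's descendants per stirpes.
The estate is divided into 4 equal shares of 1/4 among Martin, Samuel, Fiona, Victor.
Martin is living and takes 1/4.
Samuel predeceased; the 1/4 allotted to Samuel's branch passes to Samuel's issue by representation.
Rose's line is the sole branch at this level, so the full 1/4 passes to Rose's issue by representation.
The 1/4 is divided into 2 equal shares of 1/8 among Isaac, Oliver.
Isaac is living and takes 1/8.
Oliver is living and takes 1/8.
Fiona predeceased; the 1/4 allotted to Fiona's branch passes to Fiona's issue by representation.
The 1/4 is divided into 2 equal shares of 1/8 among Lydia, Kenneth.
Lydia predeceased; the 1/8 allotted to Lydia's branch passes to Lydia's issue by representation.
The 1/8 is divided into 3 equal shares of 1/24 among Diana, Judith, Charles.
Diana predeceased; the 1/24 allotted to Diana's branch passes to Diana's issue by representation.
The 1/24 is divided into 2 equal shares of 1/48 among Winifred, Harriet.
Winifred is living and takes 1/48.
Harriet is living and takes 1/48.
Judith is living and takes 1/24.
Charles is living and takes 1/24.
Kenneth is living and takes 1/8.
Victor is living and takes 1/4.

Charles 1/24; Harriet 1/48; Isaac 1/8; Judith 1/24; Kenneth 1/8; Martin 1/4; Oliver 1/8; Victor 1/4; Winifred 1/48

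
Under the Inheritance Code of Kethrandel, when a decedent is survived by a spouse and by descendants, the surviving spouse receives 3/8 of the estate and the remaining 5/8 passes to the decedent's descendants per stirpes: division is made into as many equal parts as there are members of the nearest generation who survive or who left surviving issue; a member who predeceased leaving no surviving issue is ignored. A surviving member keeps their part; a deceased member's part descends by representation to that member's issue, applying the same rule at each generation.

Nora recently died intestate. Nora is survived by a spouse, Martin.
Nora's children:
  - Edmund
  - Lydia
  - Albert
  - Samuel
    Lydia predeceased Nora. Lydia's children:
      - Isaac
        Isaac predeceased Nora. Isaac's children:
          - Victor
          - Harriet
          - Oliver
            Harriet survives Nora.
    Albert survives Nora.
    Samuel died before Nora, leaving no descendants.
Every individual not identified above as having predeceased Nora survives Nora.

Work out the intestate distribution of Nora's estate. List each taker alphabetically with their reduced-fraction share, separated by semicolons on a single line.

Albert 5/24; Edmund 5/24; Harriet 5/72; Martin 3/8; Oliver 5/72; Victor 5/72

Martin, as surviving spouse, takes 3/8.
The remaining 5/8 passes to Nora's descendants per stirpes.
Samuel left no surviving issue, so that branch lapses and is disregarded.
The 5/8 is divided into 3 equal shares of 5/24 among Edmund, Lydia, Albert.
Edmund is living and takes 5/24.
Lydia predeceased; the 5/24 allotted to Lydia's branch passes to Lydia's issue by representation.
Isaac's line is the sole branch at this level, so the full 5/24 passes to Isaac's issue by representation.
The 5/24 is divided into 3 equal shares of 5/72 among Victor, Harriet, Oliver.
Victor is living and takes 5/72.
Harriet is living and takes 5/72.
Oliver is living and takes 5/72.
Albert is living and takes 5/24.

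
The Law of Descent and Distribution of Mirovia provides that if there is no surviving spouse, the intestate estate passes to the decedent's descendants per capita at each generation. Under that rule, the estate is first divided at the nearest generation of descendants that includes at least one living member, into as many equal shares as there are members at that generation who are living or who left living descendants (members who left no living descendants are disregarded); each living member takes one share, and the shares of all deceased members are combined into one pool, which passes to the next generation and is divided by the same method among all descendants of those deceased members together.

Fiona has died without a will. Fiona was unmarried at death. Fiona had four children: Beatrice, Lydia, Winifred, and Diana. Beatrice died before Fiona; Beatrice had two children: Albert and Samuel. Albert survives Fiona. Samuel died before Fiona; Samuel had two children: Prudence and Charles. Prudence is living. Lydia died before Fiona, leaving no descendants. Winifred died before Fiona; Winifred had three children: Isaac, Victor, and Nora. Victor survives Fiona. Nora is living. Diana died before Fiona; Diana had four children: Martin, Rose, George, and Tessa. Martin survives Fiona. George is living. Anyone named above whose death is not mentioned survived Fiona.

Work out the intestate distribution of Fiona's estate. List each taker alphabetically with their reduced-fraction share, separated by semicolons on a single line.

Albert 1/9; Charles 1/18; George 1/9; Isaac 1/9; Martin 1/9; Nora 1/9; Prudence 1/18; Rose 1/9; Tessa 1/9; Victor 1/9

There is no surviving spouse, so the entire estate passes to Fiona's descendants per capita at each generation.
No one at generation 1 (Beatrice, Winifred, Diana) is living; moving to the next generation.
At generation 2 (Albert, Samuel, Isaac, Victor, Nora, Martin, Rose, George, Tessa) there are 9 shares of (1)/9 = 1/9 each.
Living: Albert, Isaac, Victor, Nora, Martin, Rose, George, and Tessa — each takes 1/9.
Deceased: Samuel. That 1/9 share is carried to generation 3.
At generation 3 (Prudence, Charles) there are 2 shares of (1/9)/2 = 1/18 each.
Living: Prudence and Charles — each takes 1/18.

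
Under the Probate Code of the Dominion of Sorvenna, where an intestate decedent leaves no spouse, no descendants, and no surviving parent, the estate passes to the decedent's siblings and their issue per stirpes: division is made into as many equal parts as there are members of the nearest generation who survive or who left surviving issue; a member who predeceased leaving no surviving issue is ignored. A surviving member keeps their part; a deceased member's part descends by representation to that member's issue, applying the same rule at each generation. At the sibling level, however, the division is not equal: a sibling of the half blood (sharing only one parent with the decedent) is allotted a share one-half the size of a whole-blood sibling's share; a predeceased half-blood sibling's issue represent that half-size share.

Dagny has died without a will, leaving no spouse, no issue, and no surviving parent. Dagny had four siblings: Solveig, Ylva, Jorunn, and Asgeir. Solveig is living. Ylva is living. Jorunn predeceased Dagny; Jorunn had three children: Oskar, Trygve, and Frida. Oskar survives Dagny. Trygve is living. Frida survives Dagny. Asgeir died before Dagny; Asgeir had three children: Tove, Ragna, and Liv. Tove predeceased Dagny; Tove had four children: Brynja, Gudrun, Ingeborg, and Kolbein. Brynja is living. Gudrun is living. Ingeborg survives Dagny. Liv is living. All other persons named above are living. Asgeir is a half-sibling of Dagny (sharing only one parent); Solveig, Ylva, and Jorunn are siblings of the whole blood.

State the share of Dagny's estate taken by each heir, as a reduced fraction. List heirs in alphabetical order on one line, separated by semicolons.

Brynja 1/84; Frida 2/21; Gudrun 1/84; Ingeborg 1/84; Kolbein 1/84; Liv 1/21; Oskar 2/21; Ragna 1/21; Solveig 2/7; Trygve 2/21; Ylva 2/7

No spouse, descendants, or parent survives, so the estate passes to Dagny's siblings per stirpes.
Half-blood siblings count for one-half the weight of whole-blood siblings at the initial division.
Dividing 1 in proportion to weights (total weight 7/2): Solveig (weight 1) → 2/7; Ylva (weight 1) → 2/7; Jorunn (weight 1) → 2/7; Asgeir (weight 1/2) → 1/7.
Solveig is living and takes 2/7.
Ylva is living and takes 2/7.
Jorunn predeceased; the 2/7 allotted to Jorunn's branch passes to Jorunn's issue by representation.
The 2/7 is divided into 3 equal shares of 2/21 among Oskar, Trygve, Frida.
Oskar is living and takes 2/21.
Trygve is living and takes 2/21.
Frida is living and takes 2/21.
Asgeir predeceased; the 1/7 allotted to Asgeir's branch passes to Asgeir's issue by representation.
The 1/7 is divided into 3 equal shares of 1/21 among Tove, Ragna, Liv.
Tove predeceased; the 1/21 allotted to Tove's branch passes to Tove's issue by representation.
The 1/21 is divided into 4 equal shares of 1/84 among Brynja, Gudrun, Ingeborg, Kolbein.
Brynja is living and takes 1/84.
Gudrun is living and takes 1/84.
Ingeborg is living and takes 1/84.
Kolbein is living and takes 1/84.
Ragna is living and takes 1/21.
Liv is living and takes 1/21.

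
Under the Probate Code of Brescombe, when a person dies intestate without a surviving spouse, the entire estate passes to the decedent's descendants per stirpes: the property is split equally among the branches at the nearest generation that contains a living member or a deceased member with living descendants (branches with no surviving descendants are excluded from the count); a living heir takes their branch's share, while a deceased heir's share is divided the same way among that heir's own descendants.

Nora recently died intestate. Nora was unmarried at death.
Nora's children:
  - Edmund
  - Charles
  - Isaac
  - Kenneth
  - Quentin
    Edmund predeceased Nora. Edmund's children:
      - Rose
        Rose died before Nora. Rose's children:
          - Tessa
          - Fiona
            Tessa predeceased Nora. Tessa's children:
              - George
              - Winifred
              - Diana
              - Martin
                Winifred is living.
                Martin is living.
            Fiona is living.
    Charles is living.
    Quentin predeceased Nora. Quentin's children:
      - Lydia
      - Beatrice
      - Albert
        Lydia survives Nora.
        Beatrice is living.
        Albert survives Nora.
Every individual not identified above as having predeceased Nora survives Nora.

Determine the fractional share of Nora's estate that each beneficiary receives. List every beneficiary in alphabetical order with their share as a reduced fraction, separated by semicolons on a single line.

There is no surviving spouse, so the entire estate passes to Nora's descendants per stirpes.
The estate is divided into 5 equal shares of 1/5 among Edmund, Charles, Isaac, Kenneth, Quentin.
Edmund predeceased; the 1/5 allotted to Edmund's branch passes to Edmund's issue by representation.
Rose's line is the sole branch at this level, so the full 1/5 passes to Rose's issue by representation.
The 1/5 is divided into 2 equal shares of 1/10 among Tessa, Fiona.
Tessa predeceased; the 1/10 allotted to Tessa's branch passes to Tessa's issue by representation.
The 1/10 is divided into 4 equal shares of 1/40 among George, Winifred, Diana, Martin.
George is living and takes 1/40.
Winifred is living and takes 1/40.
Diana is living and takes 1/40.
Martin is living and takes 1/40.
Fiona is living and takes 1/10.
Charles is living and takes 1/5.
Isaac is living and takes 1/5.
Kenneth is living and takes 1/5.
Quentin predeceased; the 1/5 allotted to Quentin's branch passes to Quentin's issue by representation.
The 1/5 is divided into 3 equal shares of 1/15 among Lydia, Beatrice, Albert.
Lydia is living and takes 1/15.
Beatrice is living and takes 1/15.
Albert is living and takes 1/15.

Albert 1/15; Beatrice 1/15; Charles 1/5; Diana 1/40; Fiona 1/10; George 1/40; Isaac 1/5; Kenneth 1/5; Lydia 1/15; Martin 1/40; Winifred 1/40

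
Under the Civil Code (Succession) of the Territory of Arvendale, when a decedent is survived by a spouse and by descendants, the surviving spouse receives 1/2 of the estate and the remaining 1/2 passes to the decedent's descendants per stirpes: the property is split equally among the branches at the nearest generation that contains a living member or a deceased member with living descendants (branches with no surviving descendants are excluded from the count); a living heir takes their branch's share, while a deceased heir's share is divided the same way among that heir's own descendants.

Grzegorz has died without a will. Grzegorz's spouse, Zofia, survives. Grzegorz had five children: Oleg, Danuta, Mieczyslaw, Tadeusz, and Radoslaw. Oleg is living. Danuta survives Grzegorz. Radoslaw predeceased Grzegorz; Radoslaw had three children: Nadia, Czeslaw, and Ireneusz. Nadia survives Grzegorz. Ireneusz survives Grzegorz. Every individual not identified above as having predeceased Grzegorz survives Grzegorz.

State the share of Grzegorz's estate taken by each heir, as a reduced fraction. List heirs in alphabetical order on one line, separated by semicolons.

Zofia, as surviving spouse, takes 1/2.
The remaining 1/2 passes to Grzegorz's descendants per stirpes.
The 1/2 is divided into 5 equal shares of 1/10 among Oleg, Danuta, Mieczyslaw, Tadeusz, Radoslaw.
Oleg is living and takes 1/10.
Danuta is living and takes 1/10.
Mieczyslaw is living and takes 1/10.
Tadeusz is living and takes 1/10.
Radoslaw predeceased; the 1/10 allotted to Radoslaw's branch passes to Radoslaw's issue by representation.
The 1/10 is divided into 3 equal shares of 1/30 among Nadia, Czeslaw, Ireneusz.
Nadia is living and takes 1/30.
Czeslaw is living and takes 1/30.
Ireneusz is living and takes 1/30.

Czeslaw 1/30; Danuta 1/10; Ireneusz 1/30; Mieczyslaw 1/10; Nadia 1/30; Oleg 1/10; Tadeusz 1/10; Zofia 1/2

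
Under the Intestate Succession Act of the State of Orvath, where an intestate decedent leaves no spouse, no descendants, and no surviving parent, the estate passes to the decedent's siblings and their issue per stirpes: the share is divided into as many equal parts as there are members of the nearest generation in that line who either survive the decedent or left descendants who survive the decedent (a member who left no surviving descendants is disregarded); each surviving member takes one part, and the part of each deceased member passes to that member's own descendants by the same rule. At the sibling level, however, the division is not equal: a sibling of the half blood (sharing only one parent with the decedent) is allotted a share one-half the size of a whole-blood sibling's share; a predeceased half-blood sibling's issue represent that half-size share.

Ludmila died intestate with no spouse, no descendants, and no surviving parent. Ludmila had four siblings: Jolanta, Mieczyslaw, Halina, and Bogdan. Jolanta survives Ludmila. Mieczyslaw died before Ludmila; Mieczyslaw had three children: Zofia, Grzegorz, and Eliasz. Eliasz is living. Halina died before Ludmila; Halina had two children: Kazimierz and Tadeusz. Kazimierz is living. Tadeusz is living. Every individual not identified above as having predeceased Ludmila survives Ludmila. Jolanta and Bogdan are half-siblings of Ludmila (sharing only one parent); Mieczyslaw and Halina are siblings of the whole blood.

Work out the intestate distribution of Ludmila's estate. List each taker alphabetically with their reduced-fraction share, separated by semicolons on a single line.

Bogdan 1/6; Eliasz 1/9; Grzegorz 1/9; Jolanta 1/6; Kazimierz 1/6; Tadeusz 1/6; Zofia 1/9

No spouse, descendants, or parent survives, so the estate passes to Ludmila's siblings per stirpes.
Half-blood siblings count for one-half the weight of whole-blood siblings at the initial division.
Dividing 1 in proportion to weights (total weight 3): Jolanta (weight 1/2) → 1/6; Mieczyslaw (weight 1) → 1/3; Halina (weight 1) → 1/3; Bogdan (weight 1/2) → 1/6.
Jolanta is living and takes 1/6.
Mieczyslaw predeceased; the 1/3 allotted to Mieczyslaw's branch passes to Mieczyslaw's issue by representation.
The 1/3 is divided into 3 equal shares of 1/9 among Zofia, Grzegorz, Eliasz.
Zofia is living and takes 1/9.
Grzegorz is living and takes 1/9.
Eliasz is living and takes 1/9.
Halina predeceased; the 1/3 allotted to Halina's branch passes to Halina's issue by representation.
The 1/3 is divided into 2 equal shares of 1/6 among Kazimierz, Tadeusz.
Kazimierz is living and takes 1/6.
Tadeusz is living and takes 1/6.
Bogdan is living and takes 1/6.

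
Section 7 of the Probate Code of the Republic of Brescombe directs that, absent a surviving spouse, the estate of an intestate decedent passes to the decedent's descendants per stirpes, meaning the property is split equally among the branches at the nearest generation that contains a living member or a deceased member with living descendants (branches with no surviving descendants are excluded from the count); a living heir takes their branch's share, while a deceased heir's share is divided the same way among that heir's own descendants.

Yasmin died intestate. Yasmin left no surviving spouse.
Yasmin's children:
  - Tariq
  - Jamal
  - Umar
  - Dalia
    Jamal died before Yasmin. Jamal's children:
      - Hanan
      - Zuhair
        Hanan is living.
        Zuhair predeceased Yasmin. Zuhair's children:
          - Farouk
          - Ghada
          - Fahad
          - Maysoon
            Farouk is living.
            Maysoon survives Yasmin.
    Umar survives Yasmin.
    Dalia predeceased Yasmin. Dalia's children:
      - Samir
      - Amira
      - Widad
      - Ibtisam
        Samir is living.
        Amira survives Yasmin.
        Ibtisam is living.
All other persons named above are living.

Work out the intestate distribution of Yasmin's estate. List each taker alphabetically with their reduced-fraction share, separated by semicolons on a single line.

Amira 1/16; Fahad 1/32; Farouk 1/32; Ghada 1/32; Hanan 1/8; Ibtisam 1/16; Maysoon 1/32; Samir 1/16; Tariq 1/4; Umar 1/4; Widad 1/16

There is no surviving spouse, so the entire estate passes to Yasmin's descendants per stirpes.
The estate is divided into 4 equal shares of 1/4 among Tariq, Jamal, Umar, Dalia.
Tariq is living and takes 1/4.
Jamal predeceased; the 1/4 allotted to Jamal's branch passes to Jamal's issue by representation.
The 1/4 is divided into 2 equal shares of 1/8 among Hanan, Zuhair.
Hanan is living and takes 1/8.
Zuhair predeceased; the 1/8 allotted to Zuhair's branch passes to Zuhair's issue by representation.
The 1/8 is divided into 4 equal shares of 1/32 among Farouk, Ghada, Fahad, Maysoon.
Farouk is living and takes 1/32.
Ghada is living and takes 1/32.
Fahad is living and takes 1/32.
Maysoon is living and takes 1/32.
Umar is living and takes 1/4.
Dalia predeceased; the 1/4 allotted to Dalia's branch passes to Dalia's issue by representation.
The 1/4 is divided into 4 equal shares of 1/16 among Samir, Amira, Widad, Ibtisam.
Samir is living and takes 1/16.
Amira is living and takes 1/16.
Widad is living and takes 1/16.
Ibtisam is living and takes 1/16.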